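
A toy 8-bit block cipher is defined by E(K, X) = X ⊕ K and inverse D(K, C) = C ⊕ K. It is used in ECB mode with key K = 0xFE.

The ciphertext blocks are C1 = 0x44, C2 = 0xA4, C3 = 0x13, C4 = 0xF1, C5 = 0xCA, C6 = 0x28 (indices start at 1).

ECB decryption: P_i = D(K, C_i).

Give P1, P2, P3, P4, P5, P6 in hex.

P1: D(K, 0x44) = 0xBA.
P2: D(K, 0xA4) = 0x5A.
P3: D(K, 0x13) = 0xED.
P4: D(K, 0xF1) = 0x0F.
P5: D(K, 0xCA) = 0x34.
P6: D(K, 0x28) = 0xD6.

P1 = 0xBA, P2 = 0x5A, P3 = 0xED, P4 = 0x0F, P5 = 0x34, P6 = 0xD6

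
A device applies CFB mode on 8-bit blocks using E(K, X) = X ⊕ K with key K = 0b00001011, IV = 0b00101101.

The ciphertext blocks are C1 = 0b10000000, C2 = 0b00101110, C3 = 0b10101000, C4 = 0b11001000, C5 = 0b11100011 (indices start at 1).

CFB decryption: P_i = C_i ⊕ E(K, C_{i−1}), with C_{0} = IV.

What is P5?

P5: E(K, 0b11001000) = 0b11000011; 0b11100011 ⊕ 0b11000011 = 0b00100000.

P5 = 0b00100000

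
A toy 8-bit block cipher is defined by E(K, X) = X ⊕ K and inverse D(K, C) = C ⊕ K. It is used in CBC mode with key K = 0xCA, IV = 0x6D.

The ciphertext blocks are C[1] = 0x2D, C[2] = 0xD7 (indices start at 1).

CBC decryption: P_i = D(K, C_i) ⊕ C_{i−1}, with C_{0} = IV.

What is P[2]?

P[2] = 0x30

P[2]: D(K, 0xD7) = 0x1D; 0x1D ⊕ 0x2D = 0x30.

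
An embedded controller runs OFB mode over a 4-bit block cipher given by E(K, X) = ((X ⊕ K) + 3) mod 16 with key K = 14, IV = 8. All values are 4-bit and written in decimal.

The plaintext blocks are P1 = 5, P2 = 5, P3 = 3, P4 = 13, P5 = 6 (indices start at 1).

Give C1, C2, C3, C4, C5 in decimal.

OFB encryption: S_i = E(K, S_{i−1}) with S_{0} = IV; C_i = P_i ⊕ S_i.
C1: S = E(K, 8) = 9; 5 ⊕ 9 = 12.
C2: S = E(K, 9) = 10; 5 ⊕ 10 = 15.
C3: S = E(K, 10) = 7; 3 ⊕ 7 = 4.
C4: S = E(K, 7) = 12; 13 ⊕ 12 = 1.
C5: S = E(K, 12) = 5; 6 ⊕ 5 = 3.

C1 = 12, C2 = 15, C3 = 4, C4 = 1, C5 = 3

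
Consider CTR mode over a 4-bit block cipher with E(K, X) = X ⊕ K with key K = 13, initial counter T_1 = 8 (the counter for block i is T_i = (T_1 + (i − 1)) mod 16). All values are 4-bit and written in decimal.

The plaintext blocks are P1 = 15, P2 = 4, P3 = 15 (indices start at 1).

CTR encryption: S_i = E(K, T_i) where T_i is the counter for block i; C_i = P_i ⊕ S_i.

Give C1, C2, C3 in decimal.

C1: T = 8, S = E(K, T) = 5; 15 ⊕ 5 = 10.
C2: T = 9, S = E(K, T) = 4; 4 ⊕ 4 = 0.
C3: T = 10, S = E(K, T) = 7; 15 ⊕ 7 = 8.

C1 = 10, C2 = 0, C3 = 8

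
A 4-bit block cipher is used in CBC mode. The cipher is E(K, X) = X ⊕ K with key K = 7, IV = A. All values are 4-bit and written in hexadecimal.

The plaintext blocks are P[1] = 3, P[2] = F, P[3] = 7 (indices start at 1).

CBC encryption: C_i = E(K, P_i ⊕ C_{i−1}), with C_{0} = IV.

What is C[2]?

C[1]: P[1] ⊕ A = 9; E(K, 9) = E.
C[2]: P[2] ⊕ E = 1; E(K, 1) = 6.

C[2] = 6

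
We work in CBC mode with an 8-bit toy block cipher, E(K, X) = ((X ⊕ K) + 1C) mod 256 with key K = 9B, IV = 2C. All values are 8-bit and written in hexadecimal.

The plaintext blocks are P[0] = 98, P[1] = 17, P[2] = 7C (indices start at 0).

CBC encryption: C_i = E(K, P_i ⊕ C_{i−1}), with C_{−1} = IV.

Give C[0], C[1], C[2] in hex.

C[0]: P[0] ⊕ 2C = B4; E(K, B4) = 4B.
C[1]: P[1] ⊕ 4B = 5C; E(K, 5C) = E3.
C[2]: P[2] ⊕ E3 = 9F; E(K, 9F) = 20.

C[0] = 4B, C[1] = E3, C[2] = 20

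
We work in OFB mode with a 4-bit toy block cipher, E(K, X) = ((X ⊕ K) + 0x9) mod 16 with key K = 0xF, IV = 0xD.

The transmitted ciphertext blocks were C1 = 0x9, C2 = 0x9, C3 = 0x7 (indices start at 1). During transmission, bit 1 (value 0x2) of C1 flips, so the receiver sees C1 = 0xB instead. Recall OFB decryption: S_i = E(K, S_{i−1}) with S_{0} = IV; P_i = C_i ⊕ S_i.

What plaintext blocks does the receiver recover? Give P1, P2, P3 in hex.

P1 = 0x0, P2 = 0x4, P3 = 0xC

Only C1 changed, to 0xB. In OFB, a change in C_i flips the same bit in P_i only; the keystream is unaffected. Decrypting the received ciphertext:
P1: S = E(K, 0xD) = 0xB; 0xB ⊕ 0xB = 0x0.
P2: S = E(K, 0xB) = 0xD; 0x9 ⊕ 0xD = 0x4.
P3: S = E(K, 0xD) = 0xB; 0x7 ⊕ 0xB = 0xC.
Blocks that differ from the original plaintext: P1.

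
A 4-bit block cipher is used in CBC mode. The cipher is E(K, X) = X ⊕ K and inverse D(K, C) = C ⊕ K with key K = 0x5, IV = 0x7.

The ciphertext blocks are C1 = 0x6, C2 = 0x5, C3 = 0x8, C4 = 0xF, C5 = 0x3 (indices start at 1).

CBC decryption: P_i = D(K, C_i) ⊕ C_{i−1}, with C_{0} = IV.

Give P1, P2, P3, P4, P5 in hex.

P1 = 0x4, P2 = 0x6, P3 = 0x8, P4 = 0x2, P5 = 0x9

P1: D(K, 0x6) = 0x3; 0x3 ⊕ 0x7 = 0x4.
P2: D(K, 0x5) = 0x0; 0x0 ⊕ 0x6 = 0x6.
P3: D(K, 0x8) = 0xD; 0xD ⊕ 0x5 = 0x8.
P4: D(K, 0xF) = 0xA; 0xA ⊕ 0x8 = 0x2.
P5: D(K, 0x3) = 0x6; 0x6 ⊕ 0xF = 0x9.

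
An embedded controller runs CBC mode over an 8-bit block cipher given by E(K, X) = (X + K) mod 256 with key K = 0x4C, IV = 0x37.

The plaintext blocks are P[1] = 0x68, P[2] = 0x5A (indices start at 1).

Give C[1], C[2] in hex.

CBC encryption: C_i = E(K, P_i ⊕ C_{i−1}), with C_{0} = IV.
C[1]: P[1] ⊕ 0x37 = 0x5F; E(K, 0x5F) = 0xAB.
C[2]: P[2] ⊕ 0xAB = 0xF1; E(K, 0xF1) = 0x3D.

C[1] = 0xAB, C[2] = 0x3D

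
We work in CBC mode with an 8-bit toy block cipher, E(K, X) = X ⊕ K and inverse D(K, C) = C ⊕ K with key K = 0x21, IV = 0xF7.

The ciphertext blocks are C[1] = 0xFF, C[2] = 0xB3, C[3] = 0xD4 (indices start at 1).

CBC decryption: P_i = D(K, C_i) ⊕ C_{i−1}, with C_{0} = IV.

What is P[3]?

P[3]: D(K, 0xD4) = 0xF5; 0xF5 ⊕ 0xB3 = 0x46.

P[3] = 0x46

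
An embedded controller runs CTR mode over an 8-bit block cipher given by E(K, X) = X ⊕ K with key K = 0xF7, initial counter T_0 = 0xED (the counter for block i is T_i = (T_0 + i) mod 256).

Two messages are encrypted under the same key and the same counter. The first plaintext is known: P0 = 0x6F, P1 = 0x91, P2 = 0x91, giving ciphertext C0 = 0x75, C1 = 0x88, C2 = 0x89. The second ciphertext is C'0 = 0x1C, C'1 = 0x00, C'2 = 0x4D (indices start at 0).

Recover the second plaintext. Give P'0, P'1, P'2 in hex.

P'0 = 0x06, P'1 = 0x19, P'2 = 0x55

In CTR with a reused counter, both messages share the same keystream S_i, so C_i ⊕ C'_i = P_i ⊕ P'_i and thus P'_i = P_i ⊕ C_i ⊕ C'_i.
P'0: 0x6F ⊕ 0x75 ⊕ 0x1C = 0x06.
P'1: 0x91 ⊕ 0x88 ⊕ 0x00 = 0x19.
P'2: 0x91 ⊕ 0x89 ⊕ 0x4D = 0x55.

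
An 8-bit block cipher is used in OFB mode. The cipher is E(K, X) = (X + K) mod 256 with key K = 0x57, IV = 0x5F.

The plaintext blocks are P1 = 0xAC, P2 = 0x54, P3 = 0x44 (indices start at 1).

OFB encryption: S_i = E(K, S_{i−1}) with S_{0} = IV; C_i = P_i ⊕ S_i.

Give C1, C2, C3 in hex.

C1 = 0x1A, C2 = 0x59, C3 = 0x20

C1: S = E(K, 0x5F) = 0xB6; 0xAC ⊕ 0xB6 = 0x1A.
C2: S = E(K, 0xB6) = 0x0D; 0x54 ⊕ 0x0D = 0x59.
C3: S = E(K, 0x0D) = 0x64; 0x44 ⊕ 0x64 = 0x20.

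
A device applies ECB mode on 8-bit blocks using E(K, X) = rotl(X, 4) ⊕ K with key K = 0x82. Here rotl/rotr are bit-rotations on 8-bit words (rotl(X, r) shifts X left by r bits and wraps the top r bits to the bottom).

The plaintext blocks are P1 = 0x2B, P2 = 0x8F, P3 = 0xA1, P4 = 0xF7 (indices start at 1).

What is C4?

ECB encryption: C_i = E(K, P_i).
C4: E(K, 0xF7) = 0xFD.

C4 = 0xFD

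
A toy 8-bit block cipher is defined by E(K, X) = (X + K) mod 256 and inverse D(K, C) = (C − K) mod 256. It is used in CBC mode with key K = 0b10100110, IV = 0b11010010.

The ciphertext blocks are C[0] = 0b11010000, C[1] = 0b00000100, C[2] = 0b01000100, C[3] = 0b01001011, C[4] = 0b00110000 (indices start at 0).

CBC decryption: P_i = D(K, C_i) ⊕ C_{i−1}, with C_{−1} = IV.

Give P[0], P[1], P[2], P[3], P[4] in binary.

P[0]: D(K, 0b11010000) = 0b00101010; 0b00101010 ⊕ 0b11010010 = 0b11111000.
P[1]: D(K, 0b00000100) = 0b01011110; 0b01011110 ⊕ 0b11010000 = 0b10001110.
P[2]: D(K, 0b01000100) = 0b10011110; 0b10011110 ⊕ 0b00000100 = 0b10011010.
P[3]: D(K, 0b01001011) = 0b10100101; 0b10100101 ⊕ 0b01000100 = 0b11100001.
P[4]: D(K, 0b00110000) = 0b10001010; 0b10001010 ⊕ 0b01001011 = 0b11000001.

P[0] = 0b11111000, P[1] = 0b10001110, P[2] = 0b10011010, P[3] = 0b11100001, P[4] = 0b11000001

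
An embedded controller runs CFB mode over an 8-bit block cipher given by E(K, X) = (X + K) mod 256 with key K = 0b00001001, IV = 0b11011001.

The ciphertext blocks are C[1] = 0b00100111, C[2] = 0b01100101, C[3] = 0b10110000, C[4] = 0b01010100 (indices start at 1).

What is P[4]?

P[4] = 0b11101101

CFB decryption: P_i = C_i ⊕ E(K, C_{i−1}), with C_{0} = IV.
P[4]: E(K, 0b10110000) = 0b10111001; 0b01010100 ⊕ 0b10111001 = 0b11101101.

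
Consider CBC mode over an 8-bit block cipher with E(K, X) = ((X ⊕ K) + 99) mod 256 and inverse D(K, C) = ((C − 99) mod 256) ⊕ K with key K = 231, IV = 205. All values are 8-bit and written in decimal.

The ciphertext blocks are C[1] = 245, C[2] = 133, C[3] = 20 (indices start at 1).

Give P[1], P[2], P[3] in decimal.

CBC decryption: P_i = D(K, C_i) ⊕ C_{i−1}, with C_{0} = IV.
P[1]: D(K, 245) = 117; 117 ⊕ 205 = 184.
P[2]: D(K, 133) = 197; 197 ⊕ 245 = 48.
P[3]: D(K, 20) = 86; 86 ⊕ 133 = 211.

P[1] = 184, P[2] = 48, P[3] = 211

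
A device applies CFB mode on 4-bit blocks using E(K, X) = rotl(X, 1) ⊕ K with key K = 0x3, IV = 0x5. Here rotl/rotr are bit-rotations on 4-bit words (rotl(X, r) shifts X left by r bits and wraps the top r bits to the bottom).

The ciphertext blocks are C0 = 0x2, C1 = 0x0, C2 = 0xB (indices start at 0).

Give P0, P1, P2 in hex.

CFB decryption: P_i = C_i ⊕ E(K, C_{i−1}), with C_{−1} = IV.
P0: E(K, 0x5) = 0x9; 0x2 ⊕ 0x9 = 0xB.
P1: E(K, 0x2) = 0x7; 0x0 ⊕ 0x7 = 0x7.
P2: E(K, 0x0) = 0x3; 0xB ⊕ 0x3 = 0x8.

P0 = 0xB, P1 = 0x7, P2 = 0x8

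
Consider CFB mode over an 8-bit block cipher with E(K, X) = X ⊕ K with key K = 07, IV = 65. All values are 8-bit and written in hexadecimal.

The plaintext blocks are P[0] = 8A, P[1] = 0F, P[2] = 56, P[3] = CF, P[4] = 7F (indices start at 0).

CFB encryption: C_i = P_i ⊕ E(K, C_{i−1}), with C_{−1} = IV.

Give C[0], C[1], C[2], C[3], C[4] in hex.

C[0] = E8, C[1] = E0, C[2] = B1, C[3] = 79, C[4] = 01

C[0]: E(K, 65) = 62; 8A ⊕ 62 = E8.
C[1]: E(K, E8) = EF; 0F ⊕ EF = E0.
C[2]: E(K, E0) = E7; 56 ⊕ E7 = B1.
C[3]: E(K, B1) = B6; CF ⊕ B6 = 79.
C[4]: E(K, 79) = 7E; 7F ⊕ 7E = 01.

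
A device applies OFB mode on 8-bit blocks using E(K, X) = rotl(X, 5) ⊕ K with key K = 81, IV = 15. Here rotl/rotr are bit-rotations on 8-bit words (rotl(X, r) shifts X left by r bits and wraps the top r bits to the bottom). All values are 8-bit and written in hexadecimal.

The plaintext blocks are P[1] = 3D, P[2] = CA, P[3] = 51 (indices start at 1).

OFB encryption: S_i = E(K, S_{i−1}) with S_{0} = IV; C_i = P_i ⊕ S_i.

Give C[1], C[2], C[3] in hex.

C[1]: S = E(K, 15) = 23; 3D ⊕ 23 = 1E.
C[2]: S = E(K, 23) = E5; CA ⊕ E5 = 2F.
C[3]: S = E(K, E5) = 3D; 51 ⊕ 3D = 6C.

C[1] = 1E, C[2] = 2F, C[3] = 6C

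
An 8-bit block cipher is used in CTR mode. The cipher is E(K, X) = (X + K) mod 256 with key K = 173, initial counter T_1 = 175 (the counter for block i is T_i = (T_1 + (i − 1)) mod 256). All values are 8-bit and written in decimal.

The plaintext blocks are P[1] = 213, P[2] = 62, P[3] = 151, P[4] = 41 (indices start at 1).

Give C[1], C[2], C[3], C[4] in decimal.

CTR encryption: S_i = E(K, T_i) where T_i is the counter for block i; C_i = P_i ⊕ S_i.
C[1]: T = 175, S = E(K, T) = 92; 213 ⊕ 92 = 137.
C[2]: T = 176, S = E(K, T) = 93; 62 ⊕ 93 = 99.
C[3]: T = 177, S = E(K, T) = 94; 151 ⊕ 94 = 201.
C[4]: T = 178, S = E(K, T) = 95; 41 ⊕ 95 = 118.

C[1] = 137, C[2] = 99, C[3] = 201, C[4] = 118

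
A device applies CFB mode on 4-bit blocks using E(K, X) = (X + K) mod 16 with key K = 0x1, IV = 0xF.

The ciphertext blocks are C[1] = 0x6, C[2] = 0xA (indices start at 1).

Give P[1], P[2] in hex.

P[1] = 0x6, P[2] = 0xD

CFB decryption: P_i = C_i ⊕ E(K, C_{i−1}), with C_{0} = IV.
P[1]: E(K, 0xF) = 0x0; 0x6 ⊕ 0x0 = 0x6.
P[2]: E(K, 0x6) = 0x7; 0xA ⊕ 0x7 = 0xD.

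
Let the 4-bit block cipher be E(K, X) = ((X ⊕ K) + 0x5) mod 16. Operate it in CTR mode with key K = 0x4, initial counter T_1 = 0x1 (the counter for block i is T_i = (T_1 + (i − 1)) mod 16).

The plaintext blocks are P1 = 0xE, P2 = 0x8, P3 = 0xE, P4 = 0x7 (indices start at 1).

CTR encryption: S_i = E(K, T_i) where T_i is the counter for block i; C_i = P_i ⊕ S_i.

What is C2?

C1: T = 0x1, S = E(K, T) = 0xA; 0xE ⊕ 0xA = 0x4.
C2: T = 0x2, S = E(K, T) = 0xB; 0x8 ⊕ 0xB = 0x3.

C2 = 0x3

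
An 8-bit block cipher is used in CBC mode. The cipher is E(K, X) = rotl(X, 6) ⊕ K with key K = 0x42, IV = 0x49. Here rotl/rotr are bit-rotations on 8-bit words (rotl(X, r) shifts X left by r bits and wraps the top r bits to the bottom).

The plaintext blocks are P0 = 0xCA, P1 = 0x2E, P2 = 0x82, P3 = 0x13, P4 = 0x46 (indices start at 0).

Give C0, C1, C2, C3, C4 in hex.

CBC encryption: C_i = E(K, P_i ⊕ C_{i−1}), with C_{−1} = IV.
C0: P0 ⊕ 0x49 = 0x83; E(K, 0x83) = 0xA2.
C1: P1 ⊕ 0xA2 = 0x8C; E(K, 0x8C) = 0x61.
C2: P2 ⊕ 0x61 = 0xE3; E(K, 0xE3) = 0xBA.
C3: P3 ⊕ 0xBA = 0xA9; E(K, 0xA9) = 0x28.
C4: P4 ⊕ 0x28 = 0x6E; E(K, 0x6E) = 0xD9.

C0 = 0xA2, C1 = 0x61, C2 = 0xBA, C3 = 0x28, C4 = 0xD9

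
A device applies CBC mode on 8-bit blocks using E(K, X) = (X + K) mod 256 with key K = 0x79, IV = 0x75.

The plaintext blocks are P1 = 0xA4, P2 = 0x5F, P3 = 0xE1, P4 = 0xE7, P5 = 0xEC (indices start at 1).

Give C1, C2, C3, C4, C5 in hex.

CBC encryption: C_i = E(K, P_i ⊕ C_{i−1}), with C_{0} = IV.
C1: P1 ⊕ 0x75 = 0xD1; E(K, 0xD1) = 0x4A.
C2: P2 ⊕ 0x4A = 0x15; E(K, 0x15) = 0x8E.
C3: P3 ⊕ 0x8E = 0x6F; E(K, 0x6F) = 0xE8.
C4: P4 ⊕ 0xE8 = 0x0F; E(K, 0x0F) = 0x88.
C5: P5 ⊕ 0x88 = 0x64; E(K, 0x64) = 0xDD.

C1 = 0x4A, C2 = 0x8E, C3 = 0xE8, C4 = 0x88, C5 = 0xDD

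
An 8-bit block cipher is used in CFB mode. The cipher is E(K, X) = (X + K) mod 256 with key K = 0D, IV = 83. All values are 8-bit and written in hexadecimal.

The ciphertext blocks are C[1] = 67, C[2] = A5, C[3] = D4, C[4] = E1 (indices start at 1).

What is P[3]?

P[3] = 66

CFB decryption: P_i = C_i ⊕ E(K, C_{i−1}), with C_{0} = IV.
P[3]: E(K, A5) = B2; D4 ⊕ B2 = 66.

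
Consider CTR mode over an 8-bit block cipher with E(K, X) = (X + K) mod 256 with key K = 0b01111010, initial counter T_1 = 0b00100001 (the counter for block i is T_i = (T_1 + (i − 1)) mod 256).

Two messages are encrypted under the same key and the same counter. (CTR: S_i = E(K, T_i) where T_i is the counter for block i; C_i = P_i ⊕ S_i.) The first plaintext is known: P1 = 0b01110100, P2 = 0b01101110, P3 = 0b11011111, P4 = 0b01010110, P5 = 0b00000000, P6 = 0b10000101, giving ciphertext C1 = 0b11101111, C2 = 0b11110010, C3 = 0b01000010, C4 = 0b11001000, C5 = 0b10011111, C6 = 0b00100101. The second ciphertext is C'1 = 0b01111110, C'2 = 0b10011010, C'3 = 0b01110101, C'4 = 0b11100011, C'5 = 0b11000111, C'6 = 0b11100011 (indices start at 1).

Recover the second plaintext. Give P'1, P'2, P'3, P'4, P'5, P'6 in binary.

In CTR with a reused counter, both messages share the same keystream S_i, so C_i ⊕ C'_i = P_i ⊕ P'_i and thus P'_i = P_i ⊕ C_i ⊕ C'_i.
P'1: 0b01110100 ⊕ 0b11101111 ⊕ 0b01111110 = 0b11100101.
P'2: 0b01101110 ⊕ 0b11110010 ⊕ 0b10011010 = 0b00000110.
P'3: 0b11011111 ⊕ 0b01000010 ⊕ 0b01110101 = 0b11101000.
P'4: 0b01010110 ⊕ 0b11001000 ⊕ 0b11100011 = 0b01111101.
P'5: 0b00000000 ⊕ 0b10011111 ⊕ 0b11000111 = 0b01011000.
P'6: 0b10000101 ⊕ 0b00100101 ⊕ 0b11100011 = 0b01000011.

P'1 = 0b11100101, P'2 = 0b00000110, P'3 = 0b11101000, P'4 = 0b01111101, P'5 = 0b01011000, P'6 = 0b01000011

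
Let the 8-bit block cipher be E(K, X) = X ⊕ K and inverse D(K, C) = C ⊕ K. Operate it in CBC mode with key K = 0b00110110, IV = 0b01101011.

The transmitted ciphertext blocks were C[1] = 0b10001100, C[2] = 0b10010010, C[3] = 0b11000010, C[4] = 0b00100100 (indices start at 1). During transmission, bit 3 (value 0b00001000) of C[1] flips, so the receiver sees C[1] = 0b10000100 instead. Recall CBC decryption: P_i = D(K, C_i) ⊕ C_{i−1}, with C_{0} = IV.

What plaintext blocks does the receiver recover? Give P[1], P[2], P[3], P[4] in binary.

Only C[1] changed, to 0b10000100. In CBC, a change in C_i garbles P_i and flips the same bit in P_{i+1}. Decrypting the received ciphertext:
P[1]: D(K, 0b10000100) = 0b10110010; 0b10110010 ⊕ 0b01101011 = 0b11011001.
P[2]: D(K, 0b10010010) = 0b10100100; 0b10100100 ⊕ 0b10000100 = 0b00100000.
P[3]: D(K, 0b11000010) = 0b11110100; 0b11110100 ⊕ 0b10010010 = 0b01100110.
P[4]: D(K, 0b00100100) = 0b00010010; 0b00010010 ⊕ 0b11000010 = 0b11010000.
Blocks that differ from the original plaintext: P[1], P[2].

P[1] = 0b11011001, P[2] = 0b00100000, P[3] = 0b01100110, P[4] = 0b11010000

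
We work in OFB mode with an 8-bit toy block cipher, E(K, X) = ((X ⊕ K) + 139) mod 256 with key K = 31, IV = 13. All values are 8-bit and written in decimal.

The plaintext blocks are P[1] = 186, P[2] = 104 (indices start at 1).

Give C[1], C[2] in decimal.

C[1] = 39, C[2] = 101

OFB encryption: S_i = E(K, S_{i−1}) with S_{0} = IV; C_i = P_i ⊕ S_i.
C[1]: S = E(K, 13) = 157; 186 ⊕ 157 = 39.
C[2]: S = E(K, 157) = 13; 104 ⊕ 13 = 101.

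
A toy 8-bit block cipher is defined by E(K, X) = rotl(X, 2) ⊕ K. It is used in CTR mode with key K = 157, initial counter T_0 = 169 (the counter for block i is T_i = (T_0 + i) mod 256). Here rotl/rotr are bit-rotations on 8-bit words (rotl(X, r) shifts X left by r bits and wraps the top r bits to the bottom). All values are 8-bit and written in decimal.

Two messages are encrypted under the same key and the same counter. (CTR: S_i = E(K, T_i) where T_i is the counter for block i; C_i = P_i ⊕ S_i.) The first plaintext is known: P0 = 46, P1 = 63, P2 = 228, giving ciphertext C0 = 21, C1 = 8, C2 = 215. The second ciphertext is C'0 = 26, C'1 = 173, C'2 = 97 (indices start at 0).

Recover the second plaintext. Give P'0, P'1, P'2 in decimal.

P'0 = 33, P'1 = 154, P'2 = 82

In CTR with a reused counter, both messages share the same keystream S_i, so C_i ⊕ C'_i = P_i ⊕ P'_i and thus P'_i = P_i ⊕ C_i ⊕ C'_i.
P'0: 46 ⊕ 21 ⊕ 26 = 33.
P'1: 63 ⊕ 8 ⊕ 173 = 154.
P'2: 228 ⊕ 215 ⊕ 97 = 82.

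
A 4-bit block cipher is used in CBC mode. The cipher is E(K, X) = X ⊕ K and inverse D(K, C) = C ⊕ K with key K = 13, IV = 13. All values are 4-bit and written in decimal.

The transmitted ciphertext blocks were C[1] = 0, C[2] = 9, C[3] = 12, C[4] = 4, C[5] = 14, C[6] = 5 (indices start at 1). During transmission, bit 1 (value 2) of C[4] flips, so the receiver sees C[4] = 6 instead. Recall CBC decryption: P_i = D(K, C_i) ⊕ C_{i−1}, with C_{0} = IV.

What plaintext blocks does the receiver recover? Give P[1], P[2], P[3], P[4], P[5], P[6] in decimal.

P[1] = 0, P[2] = 4, P[3] = 8, P[4] = 7, P[5] = 5, P[6] = 6

Only C[4] changed, to 6. In CBC, a change in C_i garbles P_i and flips the same bit in P_{i+1}. Decrypting the received ciphertext:
P[1]: D(K, 0) = 13; 13 ⊕ 13 = 0.
P[2]: D(K, 9) = 4; 4 ⊕ 0 = 4.
P[3]: D(K, 12) = 1; 1 ⊕ 9 = 8.
P[4]: D(K, 6) = 11; 11 ⊕ 12 = 7.
P[5]: D(K, 14) = 3; 3 ⊕ 6 = 5.
P[6]: D(K, 5) = 8; 8 ⊕ 14 = 6.
Blocks that differ from the original plaintext: P[4], P[5].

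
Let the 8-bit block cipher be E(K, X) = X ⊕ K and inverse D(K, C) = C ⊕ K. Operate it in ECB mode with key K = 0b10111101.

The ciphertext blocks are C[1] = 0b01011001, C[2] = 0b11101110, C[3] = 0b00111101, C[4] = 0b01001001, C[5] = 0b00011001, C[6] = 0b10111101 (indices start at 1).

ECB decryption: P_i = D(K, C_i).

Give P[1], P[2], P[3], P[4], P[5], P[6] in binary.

P[1] = 0b11100100, P[2] = 0b01010011, P[3] = 0b10000000, P[4] = 0b11110100, P[5] = 0b10100100, P[6] = 0b00000000

P[1]: D(K, 0b01011001) = 0b11100100.
P[2]: D(K, 0b11101110) = 0b01010011.
P[3]: D(K, 0b00111101) = 0b10000000.
P[4]: D(K, 0b01001001) = 0b11110100.
P[5]: D(K, 0b00011001) = 0b10100100.
P[6]: D(K, 0b10111101) = 0b00000000.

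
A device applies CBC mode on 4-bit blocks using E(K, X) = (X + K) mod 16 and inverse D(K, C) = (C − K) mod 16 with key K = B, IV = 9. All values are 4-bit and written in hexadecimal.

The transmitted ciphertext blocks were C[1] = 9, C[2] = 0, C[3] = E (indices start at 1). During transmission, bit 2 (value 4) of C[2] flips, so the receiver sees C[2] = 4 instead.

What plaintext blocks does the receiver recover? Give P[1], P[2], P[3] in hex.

P[1] = 7, P[2] = 0, P[3] = 7

CBC decryption: P_i = D(K, C_i) ⊕ C_{i−1}, with C_{0} = IV.
Only C[2] changed, to 4. In CBC, a change in C_i garbles P_i and flips the same bit in P_{i+1}. Decrypting the received ciphertext:
P[1]: D(K, 9) = E; E ⊕ 9 = 7.
P[2]: D(K, 4) = 9; 9 ⊕ 9 = 0.
P[3]: D(K, E) = 3; 3 ⊕ 4 = 7.
Blocks that differ from the original plaintext: P[2], P[3].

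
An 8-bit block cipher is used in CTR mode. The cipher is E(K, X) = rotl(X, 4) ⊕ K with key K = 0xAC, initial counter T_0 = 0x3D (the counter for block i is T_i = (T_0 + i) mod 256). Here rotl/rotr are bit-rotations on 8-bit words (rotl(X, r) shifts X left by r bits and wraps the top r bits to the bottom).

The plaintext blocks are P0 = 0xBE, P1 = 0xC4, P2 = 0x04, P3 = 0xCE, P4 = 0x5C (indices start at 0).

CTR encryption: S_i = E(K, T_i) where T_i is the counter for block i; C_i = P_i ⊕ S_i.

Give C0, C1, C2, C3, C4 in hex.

C0 = 0xC1, C1 = 0x8B, C2 = 0x5B, C3 = 0x66, C4 = 0xE4

C0: T = 0x3D, S = E(K, T) = 0x7F; 0xBE ⊕ 0x7F = 0xC1.
C1: T = 0x3E, S = E(K, T) = 0x4F; 0xC4 ⊕ 0x4F = 0x8B.
C2: T = 0x3F, S = E(K, T) = 0x5F; 0x04 ⊕ 0x5F = 0x5B.
C3: T = 0x40, S = E(K, T) = 0xA8; 0xCE ⊕ 0xA8 = 0x66.
C4: T = 0x41, S = E(K, T) = 0xB8; 0x5C ⊕ 0xB8 = 0xE4.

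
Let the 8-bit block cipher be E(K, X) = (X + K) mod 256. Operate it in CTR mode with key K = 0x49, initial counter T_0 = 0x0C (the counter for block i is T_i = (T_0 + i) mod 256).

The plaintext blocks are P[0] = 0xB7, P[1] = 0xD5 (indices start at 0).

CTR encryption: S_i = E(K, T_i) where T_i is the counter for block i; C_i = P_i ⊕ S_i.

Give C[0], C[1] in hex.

C[0] = 0xE2, C[1] = 0x83

C[0]: T = 0x0C, S = E(K, T) = 0x55; 0xB7 ⊕ 0x55 = 0xE2.
C[1]: T = 0x0D, S = E(K, T) = 0x56; 0xD5 ⊕ 0x56 = 0x83.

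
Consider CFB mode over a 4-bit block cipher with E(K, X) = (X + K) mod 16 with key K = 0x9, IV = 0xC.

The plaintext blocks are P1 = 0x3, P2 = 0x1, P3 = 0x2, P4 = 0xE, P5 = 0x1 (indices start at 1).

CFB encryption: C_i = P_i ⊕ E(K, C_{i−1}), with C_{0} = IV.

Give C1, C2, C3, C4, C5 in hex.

C1 = 0x6, C2 = 0xE, C3 = 0x5, C4 = 0x0, C5 = 0x8

C1: E(K, 0xC) = 0x5; 0x3 ⊕ 0x5 = 0x6.
C2: E(K, 0x6) = 0xF; 0x1 ⊕ 0xF = 0xE.
C3: E(K, 0xE) = 0x7; 0x2 ⊕ 0x7 = 0x5.
C4: E(K, 0x5) = 0xE; 0xE ⊕ 0xE = 0x0.
C5: E(K, 0x0) = 0x9; 0x1 ⊕ 0x9 = 0x8.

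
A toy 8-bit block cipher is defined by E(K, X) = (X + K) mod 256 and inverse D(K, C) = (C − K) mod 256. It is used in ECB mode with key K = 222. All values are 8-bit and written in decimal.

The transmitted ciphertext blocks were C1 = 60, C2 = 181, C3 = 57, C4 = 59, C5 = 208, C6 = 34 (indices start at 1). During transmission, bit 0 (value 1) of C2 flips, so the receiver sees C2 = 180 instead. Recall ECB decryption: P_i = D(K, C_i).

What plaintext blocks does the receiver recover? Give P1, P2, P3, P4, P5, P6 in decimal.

P1 = 94, P2 = 214, P3 = 91, P4 = 93, P5 = 242, P6 = 68

Only C2 changed, to 180. In ECB, a change in C_i affects only P_i. Decrypting the received ciphertext:
P1: D(K, 60) = 94.
P2: D(K, 180) = 214.
P3: D(K, 57) = 91.
P4: D(K, 59) = 93.
P5: D(K, 208) = 242.
P6: D(K, 34) = 68.
Blocks that differ from the original plaintext: P2.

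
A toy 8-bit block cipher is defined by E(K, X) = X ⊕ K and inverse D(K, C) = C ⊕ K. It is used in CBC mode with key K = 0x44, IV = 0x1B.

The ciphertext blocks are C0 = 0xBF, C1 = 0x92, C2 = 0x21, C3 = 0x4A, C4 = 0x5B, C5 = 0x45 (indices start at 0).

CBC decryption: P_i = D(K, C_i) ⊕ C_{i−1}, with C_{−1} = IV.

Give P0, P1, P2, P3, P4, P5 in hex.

P0 = 0xE0, P1 = 0x69, P2 = 0xF7, P3 = 0x2F, P4 = 0x55, P5 = 0x5A

P0: D(K, 0xBF) = 0xFB; 0xFB ⊕ 0x1B = 0xE0.
P1: D(K, 0x92) = 0xD6; 0xD6 ⊕ 0xBF = 0x69.
P2: D(K, 0x21) = 0x65; 0x65 ⊕ 0x92 = 0xF7.
P3: D(K, 0x4A) = 0x0E; 0x0E ⊕ 0x21 = 0x2F.
P4: D(K, 0x5B) = 0x1F; 0x1F ⊕ 0x4A = 0x55.
P5: D(K, 0x45) = 0x01; 0x01 ⊕ 0x5B = 0x5A.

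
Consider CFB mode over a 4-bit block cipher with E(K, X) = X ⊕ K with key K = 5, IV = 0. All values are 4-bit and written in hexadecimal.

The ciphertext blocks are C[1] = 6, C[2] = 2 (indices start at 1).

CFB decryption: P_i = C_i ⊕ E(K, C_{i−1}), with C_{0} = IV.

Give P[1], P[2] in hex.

P[1] = 3, P[2] = 1

P[1]: E(K, 0) = 5; 6 ⊕ 5 = 3.
P[2]: E(K, 6) = 3; 2 ⊕ 3 = 1.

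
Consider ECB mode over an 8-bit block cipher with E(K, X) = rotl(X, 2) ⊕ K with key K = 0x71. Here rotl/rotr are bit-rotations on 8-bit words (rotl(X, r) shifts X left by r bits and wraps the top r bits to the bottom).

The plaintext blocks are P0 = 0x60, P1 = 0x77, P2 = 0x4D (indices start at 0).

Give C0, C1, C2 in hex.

ECB encryption: C_i = E(K, P_i).
C0: E(K, 0x60) = 0xF0.
C1: E(K, 0x77) = 0xAC.
C2: E(K, 0x4D) = 0x44.

C0 = 0xF0, C1 = 0xAC, C2 = 0x44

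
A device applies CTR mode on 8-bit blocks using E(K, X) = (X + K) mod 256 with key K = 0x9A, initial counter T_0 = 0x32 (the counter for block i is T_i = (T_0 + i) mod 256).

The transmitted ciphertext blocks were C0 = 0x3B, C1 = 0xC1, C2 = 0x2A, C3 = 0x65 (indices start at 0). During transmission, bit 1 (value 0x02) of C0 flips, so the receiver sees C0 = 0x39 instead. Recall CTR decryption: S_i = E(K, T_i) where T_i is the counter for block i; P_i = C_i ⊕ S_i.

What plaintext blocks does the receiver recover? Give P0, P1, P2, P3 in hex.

Only C0 changed, to 0x39. In CTR, a change in C_i flips the same bit in P_i only; the keystream is unaffected. Decrypting the received ciphertext:
P0: T = 0x32, S = E(K, T) = 0xCC; 0x39 ⊕ 0xCC = 0xF5.
P1: T = 0x33, S = E(K, T) = 0xCD; 0xC1 ⊕ 0xCD = 0x0C.
P2: T = 0x34, S = E(K, T) = 0xCE; 0x2A ⊕ 0xCE = 0xE4.
P3: T = 0x35, S = E(K, T) = 0xCF; 0x65 ⊕ 0xCF = 0xAA.
Blocks that differ from the original plaintext: P0.

P0 = 0xF5, P1 = 0x0C, P2 = 0xE4, P3 = 0xAA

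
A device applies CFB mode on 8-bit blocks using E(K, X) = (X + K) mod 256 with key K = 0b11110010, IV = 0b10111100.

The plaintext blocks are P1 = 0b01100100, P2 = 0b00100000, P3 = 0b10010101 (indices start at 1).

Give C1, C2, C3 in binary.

CFB encryption: C_i = P_i ⊕ E(K, C_{i−1}), with C_{0} = IV.
C1: E(K, 0b10111100) = 0b10101110; 0b01100100 ⊕ 0b10101110 = 0b11001010.
C2: E(K, 0b11001010) = 0b10111100; 0b00100000 ⊕ 0b10111100 = 0b10011100.
C3: E(K, 0b10011100) = 0b10001110; 0b10010101 ⊕ 0b10001110 = 0b00011011.

C1 = 0b11001010, C2 = 0b10011100, C3 = 0b00011011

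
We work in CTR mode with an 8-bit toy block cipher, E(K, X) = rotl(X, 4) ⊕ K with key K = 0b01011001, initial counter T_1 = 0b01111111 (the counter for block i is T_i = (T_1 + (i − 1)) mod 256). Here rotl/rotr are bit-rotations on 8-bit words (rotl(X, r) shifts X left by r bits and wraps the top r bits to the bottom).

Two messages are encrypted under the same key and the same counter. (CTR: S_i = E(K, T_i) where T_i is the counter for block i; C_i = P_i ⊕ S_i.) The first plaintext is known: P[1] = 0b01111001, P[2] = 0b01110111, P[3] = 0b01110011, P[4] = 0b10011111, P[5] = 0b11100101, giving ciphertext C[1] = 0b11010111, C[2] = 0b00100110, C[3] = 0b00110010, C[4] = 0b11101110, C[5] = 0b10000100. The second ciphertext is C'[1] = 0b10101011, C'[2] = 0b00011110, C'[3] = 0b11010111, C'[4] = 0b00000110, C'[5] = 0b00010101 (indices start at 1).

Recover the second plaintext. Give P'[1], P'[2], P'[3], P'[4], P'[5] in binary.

P'[1] = 0b00000101, P'[2] = 0b01001111, P'[3] = 0b10010110, P'[4] = 0b01110111, P'[5] = 0b01110100

In CTR with a reused counter, both messages share the same keystream S_i, so C_i ⊕ C'_i = P_i ⊕ P'_i and thus P'_i = P_i ⊕ C_i ⊕ C'_i.
P'[1]: 0b01111001 ⊕ 0b11010111 ⊕ 0b10101011 = 0b00000101.
P'[2]: 0b01110111 ⊕ 0b00100110 ⊕ 0b00011110 = 0b01001111.
P'[3]: 0b01110011 ⊕ 0b00110010 ⊕ 0b11010111 = 0b10010110.
P'[4]: 0b10011111 ⊕ 0b11101110 ⊕ 0b00000110 = 0b01110111.
P'[5]: 0b11100101 ⊕ 0b10000100 ⊕ 0b00010101 = 0b01110100.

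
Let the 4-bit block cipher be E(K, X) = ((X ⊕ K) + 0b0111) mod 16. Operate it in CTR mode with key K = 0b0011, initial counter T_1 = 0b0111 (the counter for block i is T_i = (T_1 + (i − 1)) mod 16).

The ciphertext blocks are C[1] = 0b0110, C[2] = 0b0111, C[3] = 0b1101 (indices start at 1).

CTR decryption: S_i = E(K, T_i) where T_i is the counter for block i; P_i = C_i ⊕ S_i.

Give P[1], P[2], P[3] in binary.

P[1] = 0b1101, P[2] = 0b0101, P[3] = 0b1100

P[1]: T = 0b0111, S = E(K, T) = 0b1011; 0b0110 ⊕ 0b1011 = 0b1101.
P[2]: T = 0b1000, S = E(K, T) = 0b0010; 0b0111 ⊕ 0b0010 = 0b0101.
P[3]: T = 0b1001, S = E(K, T) = 0b0001; 0b1101 ⊕ 0b0001 = 0b1100.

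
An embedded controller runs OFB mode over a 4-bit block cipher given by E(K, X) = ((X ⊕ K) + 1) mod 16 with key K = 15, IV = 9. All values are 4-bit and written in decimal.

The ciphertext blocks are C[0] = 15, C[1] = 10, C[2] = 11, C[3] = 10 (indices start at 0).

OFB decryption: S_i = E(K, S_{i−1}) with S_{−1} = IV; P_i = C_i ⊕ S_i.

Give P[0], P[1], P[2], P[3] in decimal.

P[0]: S = E(K, 9) = 7; 15 ⊕ 7 = 8.
P[1]: S = E(K, 7) = 9; 10 ⊕ 9 = 3.
P[2]: S = E(K, 9) = 7; 11 ⊕ 7 = 12.
P[3]: S = E(K, 7) = 9; 10 ⊕ 9 = 3.

P[0] = 8, P[1] = 3, P[2] = 12, P[3] = 3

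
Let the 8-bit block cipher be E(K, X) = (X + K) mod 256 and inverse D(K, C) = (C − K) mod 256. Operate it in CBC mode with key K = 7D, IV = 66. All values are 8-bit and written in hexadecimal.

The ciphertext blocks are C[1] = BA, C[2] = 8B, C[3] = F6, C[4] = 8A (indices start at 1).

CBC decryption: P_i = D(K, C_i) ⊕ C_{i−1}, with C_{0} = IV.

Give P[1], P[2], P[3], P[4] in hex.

P[1]: D(K, BA) = 3D; 3D ⊕ 66 = 5B.
P[2]: D(K, 8B) = 0E; 0E ⊕ BA = B4.
P[3]: D(K, F6) = 79; 79 ⊕ 8B = F2.
P[4]: D(K, 8A) = 0D; 0D ⊕ F6 = FB.

P[1] = 5B, P[2] = B4, P[3] = F2, P[4] = FB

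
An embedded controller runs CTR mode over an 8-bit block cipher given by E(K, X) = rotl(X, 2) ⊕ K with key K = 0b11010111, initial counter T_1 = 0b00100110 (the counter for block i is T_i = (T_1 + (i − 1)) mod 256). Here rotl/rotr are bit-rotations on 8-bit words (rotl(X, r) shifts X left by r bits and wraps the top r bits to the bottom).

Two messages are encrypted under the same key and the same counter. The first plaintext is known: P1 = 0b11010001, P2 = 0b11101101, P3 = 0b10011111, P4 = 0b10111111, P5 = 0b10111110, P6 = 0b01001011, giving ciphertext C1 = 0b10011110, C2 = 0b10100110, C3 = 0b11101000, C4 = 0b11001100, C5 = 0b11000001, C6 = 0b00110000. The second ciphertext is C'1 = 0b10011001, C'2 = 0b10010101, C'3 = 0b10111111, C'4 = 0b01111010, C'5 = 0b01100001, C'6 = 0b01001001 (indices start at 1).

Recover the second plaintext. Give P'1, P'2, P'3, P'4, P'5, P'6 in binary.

P'1 = 0b11010110, P'2 = 0b11011110, P'3 = 0b11001000, P'4 = 0b00001001, P'5 = 0b00011110, P'6 = 0b00110010

In CTR with a reused counter, both messages share the same keystream S_i, so C_i ⊕ C'_i = P_i ⊕ P'_i and thus P'_i = P_i ⊕ C_i ⊕ C'_i.
P'1: 0b11010001 ⊕ 0b10011110 ⊕ 0b10011001 = 0b11010110.
P'2: 0b11101101 ⊕ 0b10100110 ⊕ 0b10010101 = 0b11011110.
P'3: 0b10011111 ⊕ 0b11101000 ⊕ 0b10111111 = 0b11001000.
P'4: 0b10111111 ⊕ 0b11001100 ⊕ 0b01111010 = 0b00001001.
P'5: 0b10111110 ⊕ 0b11000001 ⊕ 0b01100001 = 0b00011110.
P'6: 0b01001011 ⊕ 0b00110000 ⊕ 0b01001001 = 0b00110010.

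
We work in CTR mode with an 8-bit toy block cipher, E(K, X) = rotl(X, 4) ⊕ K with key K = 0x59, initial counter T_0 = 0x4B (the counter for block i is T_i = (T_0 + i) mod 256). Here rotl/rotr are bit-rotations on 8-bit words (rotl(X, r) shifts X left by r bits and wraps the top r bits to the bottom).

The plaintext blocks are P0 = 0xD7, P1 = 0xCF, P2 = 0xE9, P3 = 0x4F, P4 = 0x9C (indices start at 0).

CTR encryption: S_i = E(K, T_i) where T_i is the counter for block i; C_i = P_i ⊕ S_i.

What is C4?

C4 = 0x31

C0: T = 0x4B, S = E(K, T) = 0xED; 0xD7 ⊕ 0xED = 0x3A.
C1: T = 0x4C, S = E(K, T) = 0x9D; 0xCF ⊕ 0x9D = 0x52.
C2: T = 0x4D, S = E(K, T) = 0x8D; 0xE9 ⊕ 0x8D = 0x64.
C3: T = 0x4E, S = E(K, T) = 0xBD; 0x4F ⊕ 0xBD = 0xF2.
C4: T = 0x4F, S = E(K, T) = 0xAD; 0x9C ⊕ 0xAD = 0x31.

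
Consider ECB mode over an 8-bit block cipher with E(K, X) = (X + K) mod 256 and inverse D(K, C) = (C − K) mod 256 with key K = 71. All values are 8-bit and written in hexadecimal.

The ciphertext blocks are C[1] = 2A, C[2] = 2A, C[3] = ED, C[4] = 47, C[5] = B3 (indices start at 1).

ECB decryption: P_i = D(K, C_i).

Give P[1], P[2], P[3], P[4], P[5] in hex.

P[1] = B9, P[2] = B9, P[3] = 7C, P[4] = D6, P[5] = 42

P[1]: D(K, 2A) = B9.
P[2]: D(K, 2A) = B9.
P[3]: D(K, ED) = 7C.
P[4]: D(K, 47) = D6.
P[5]: D(K, B3) = 42.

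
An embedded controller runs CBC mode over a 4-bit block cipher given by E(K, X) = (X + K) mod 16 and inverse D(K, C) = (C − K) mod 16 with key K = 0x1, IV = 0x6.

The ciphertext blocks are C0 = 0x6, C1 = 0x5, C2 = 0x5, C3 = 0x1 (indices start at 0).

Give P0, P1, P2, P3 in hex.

CBC decryption: P_i = D(K, C_i) ⊕ C_{i−1}, with C_{−1} = IV.
P0: D(K, 0x6) = 0x5; 0x5 ⊕ 0x6 = 0x3.
P1: D(K, 0x5) = 0x4; 0x4 ⊕ 0x6 = 0x2.
P2: D(K, 0x5) = 0x4; 0x4 ⊕ 0x5 = 0x1.
P3: D(K, 0x1) = 0x0; 0x0 ⊕ 0x5 = 0x5.

P0 = 0x3, P1 = 0x2, P2 = 0x1, P3 = 0x5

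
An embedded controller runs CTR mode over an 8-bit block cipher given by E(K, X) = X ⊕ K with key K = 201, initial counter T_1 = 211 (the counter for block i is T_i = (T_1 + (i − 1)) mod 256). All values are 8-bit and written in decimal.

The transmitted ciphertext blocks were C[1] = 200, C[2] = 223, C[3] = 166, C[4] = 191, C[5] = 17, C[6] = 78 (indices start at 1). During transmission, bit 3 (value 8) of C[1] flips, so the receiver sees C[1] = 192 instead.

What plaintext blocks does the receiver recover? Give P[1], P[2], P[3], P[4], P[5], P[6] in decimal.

P[1] = 218, P[2] = 194, P[3] = 186, P[4] = 160, P[5] = 15, P[6] = 95

CTR decryption: S_i = E(K, T_i) where T_i is the counter for block i; P_i = C_i ⊕ S_i.
Only C[1] changed, to 192. In CTR, a change in C_i flips the same bit in P_i only; the keystream is unaffected. Decrypting the received ciphertext:
P[1]: T = 211, S = E(K, T) = 26; 192 ⊕ 26 = 218.
P[2]: T = 212, S = E(K, T) = 29; 223 ⊕ 29 = 194.
P[3]: T = 213, S = E(K, T) = 28; 166 ⊕ 28 = 186.
P[4]: T = 214, S = E(K, T) = 31; 191 ⊕ 31 = 160.
P[5]: T = 215, S = E(K, T) = 30; 17 ⊕ 30 = 15.
P[6]: T = 216, S = E(K, T) = 17; 78 ⊕ 17 = 95.
Blocks that differ from the original plaintext: P[1].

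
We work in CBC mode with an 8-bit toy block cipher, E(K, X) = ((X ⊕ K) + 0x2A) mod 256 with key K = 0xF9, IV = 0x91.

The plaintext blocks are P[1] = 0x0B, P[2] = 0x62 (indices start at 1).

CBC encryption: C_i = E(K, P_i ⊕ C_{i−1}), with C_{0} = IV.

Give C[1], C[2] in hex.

C[1] = 0x8D, C[2] = 0x40

C[1]: P[1] ⊕ 0x91 = 0x9A; E(K, 0x9A) = 0x8D.
C[2]: P[2] ⊕ 0x8D = 0xEF; E(K, 0xEF) = 0x40.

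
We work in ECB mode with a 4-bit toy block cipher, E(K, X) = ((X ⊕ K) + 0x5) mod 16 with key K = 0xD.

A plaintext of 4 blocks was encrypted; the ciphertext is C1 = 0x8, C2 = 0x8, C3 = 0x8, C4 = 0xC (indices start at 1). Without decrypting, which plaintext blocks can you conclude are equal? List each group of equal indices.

P1 = P2 = P3

ECB encrypts each block independently with the same key, so equal ciphertext blocks imply equal plaintext blocks.
C1 = C2 = C3 = 0x8, so P1 = P2 = P3.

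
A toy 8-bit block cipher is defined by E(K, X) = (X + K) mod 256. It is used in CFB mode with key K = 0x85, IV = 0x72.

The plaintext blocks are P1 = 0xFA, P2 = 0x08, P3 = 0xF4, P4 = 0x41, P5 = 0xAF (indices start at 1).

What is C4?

C4 = 0x31

CFB encryption: C_i = P_i ⊕ E(K, C_{i−1}), with C_{0} = IV.
C1: E(K, 0x72) = 0xF7; 0xFA ⊕ 0xF7 = 0x0D.
C2: E(K, 0x0D) = 0x92; 0x08 ⊕ 0x92 = 0x9A.
C3: E(K, 0x9A) = 0x1F; 0xF4 ⊕ 0x1F = 0xEB.
C4: E(K, 0xEB) = 0x70; 0x41 ⊕ 0x70 = 0x31.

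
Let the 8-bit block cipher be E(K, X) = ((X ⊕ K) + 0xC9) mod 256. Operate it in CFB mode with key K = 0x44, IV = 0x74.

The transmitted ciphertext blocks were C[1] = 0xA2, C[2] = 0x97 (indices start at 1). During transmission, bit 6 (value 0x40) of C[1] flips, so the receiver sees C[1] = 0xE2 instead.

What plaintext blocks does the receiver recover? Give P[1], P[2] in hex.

CFB decryption: P_i = C_i ⊕ E(K, C_{i−1}), with C_{0} = IV.
Only C[1] changed, to 0xE2. In CFB, a change in C_i flips the same bit in P_i and garbles P_{i+1}. Decrypting the received ciphertext:
P[1]: E(K, 0x74) = 0xF9; 0xE2 ⊕ 0xF9 = 0x1B.
P[2]: E(K, 0xE2) = 0x6F; 0x97 ⊕ 0x6F = 0xF8.
Blocks that differ from the original plaintext: P[1], P[2].

P[1] = 0x1B, P[2] = 0xF8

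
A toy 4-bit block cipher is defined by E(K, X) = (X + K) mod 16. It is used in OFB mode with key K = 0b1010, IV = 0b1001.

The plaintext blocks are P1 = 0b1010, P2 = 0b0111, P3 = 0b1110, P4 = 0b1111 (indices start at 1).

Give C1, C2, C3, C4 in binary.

C1 = 0b1001, C2 = 0b1010, C3 = 0b1001, C4 = 0b1110

OFB encryption: S_i = E(K, S_{i−1}) with S_{0} = IV; C_i = P_i ⊕ S_i.
C1: S = E(K, 0b1001) = 0b0011; 0b1010 ⊕ 0b0011 = 0b1001.
C2: S = E(K, 0b0011) = 0b1101; 0b0111 ⊕ 0b1101 = 0b1010.
C3: S = E(K, 0b1101) = 0b0111; 0b1110 ⊕ 0b0111 = 0b1001.
C4: S = E(K, 0b0111) = 0b0001; 0b1111 ⊕ 0b0001 = 0b1110.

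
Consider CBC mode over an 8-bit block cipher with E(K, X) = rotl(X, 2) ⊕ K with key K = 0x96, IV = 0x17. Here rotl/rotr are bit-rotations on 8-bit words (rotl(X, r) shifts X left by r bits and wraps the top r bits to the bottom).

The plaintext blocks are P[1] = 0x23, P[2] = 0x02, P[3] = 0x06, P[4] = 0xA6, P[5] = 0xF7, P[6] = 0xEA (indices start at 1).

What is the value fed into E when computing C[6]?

CBC encryption: C_i = E(K, P_i ⊕ C_{i−1}), with C_{0} = IV.
C[1]: P[1] ⊕ 0x17 = 0x34; E(K, 0x34) = 0x46.
C[2]: P[2] ⊕ 0x46 = 0x44; E(K, 0x44) = 0x87.
C[3]: P[3] ⊕ 0x87 = 0x81; E(K, 0x81) = 0x90.
C[4]: P[4] ⊕ 0x90 = 0x36; E(K, 0x36) = 0x4E.
C[5]: P[5] ⊕ 0x4E = 0xB9; E(K, 0xB9) = 0x70.
C[6]: P[6] ⊕ 0x70 = 0x9A; E(K, 0x9A) = 0xFC.
So the input to E for block [6] is 0x9A.

0x9A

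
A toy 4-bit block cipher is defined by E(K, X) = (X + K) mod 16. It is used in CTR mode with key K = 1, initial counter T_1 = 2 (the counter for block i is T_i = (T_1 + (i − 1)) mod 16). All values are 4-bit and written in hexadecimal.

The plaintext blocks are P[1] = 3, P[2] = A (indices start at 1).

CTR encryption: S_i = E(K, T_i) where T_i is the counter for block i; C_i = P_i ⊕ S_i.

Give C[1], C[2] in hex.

C[1] = 0, C[2] = E

C[1]: T = 2, S = E(K, T) = 3; 3 ⊕ 3 = 0.
C[2]: T = 3, S = E(K, T) = 4; A ⊕ 4 = E.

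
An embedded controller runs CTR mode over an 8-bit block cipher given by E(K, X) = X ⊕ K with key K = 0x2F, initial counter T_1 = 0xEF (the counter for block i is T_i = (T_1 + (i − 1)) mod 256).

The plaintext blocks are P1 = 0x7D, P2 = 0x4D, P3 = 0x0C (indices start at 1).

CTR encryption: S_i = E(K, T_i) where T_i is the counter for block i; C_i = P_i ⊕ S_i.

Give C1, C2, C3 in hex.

C1: T = 0xEF, S = E(K, T) = 0xC0; 0x7D ⊕ 0xC0 = 0xBD.
C2: T = 0xF0, S = E(K, T) = 0xDF; 0x4D ⊕ 0xDF = 0x92.
C3: T = 0xF1, S = E(K, T) = 0xDE; 0x0C ⊕ 0xDE = 0xD2.

C1 = 0xBD, C2 = 0x92, C3 = 0xD2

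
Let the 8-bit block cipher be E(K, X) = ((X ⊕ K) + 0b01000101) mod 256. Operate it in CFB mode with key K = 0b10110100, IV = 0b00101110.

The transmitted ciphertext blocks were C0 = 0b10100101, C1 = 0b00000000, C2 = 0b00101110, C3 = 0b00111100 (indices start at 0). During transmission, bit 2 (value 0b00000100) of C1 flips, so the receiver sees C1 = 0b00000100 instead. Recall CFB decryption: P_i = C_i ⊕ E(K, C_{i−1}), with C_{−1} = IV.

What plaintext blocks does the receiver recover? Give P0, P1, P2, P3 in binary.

Only C1 changed, to 0b00000100. In CFB, a change in C_i flips the same bit in P_i and garbles P_{i+1}. Decrypting the received ciphertext:
P0: E(K, 0b00101110) = 0b11011111; 0b10100101 ⊕ 0b11011111 = 0b01111010.
P1: E(K, 0b10100101) = 0b01010110; 0b00000100 ⊕ 0b01010110 = 0b01010010.
P2: E(K, 0b00000100) = 0b11110101; 0b00101110 ⊕ 0b11110101 = 0b11011011.
P3: E(K, 0b00101110) = 0b11011111; 0b00111100 ⊕ 0b11011111 = 0b11100011.
Blocks that differ from the original plaintext: P1, P2.

P0 = 0b01111010, P1 = 0b01010010, P2 = 0b11011011, P3 = 0b11100011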